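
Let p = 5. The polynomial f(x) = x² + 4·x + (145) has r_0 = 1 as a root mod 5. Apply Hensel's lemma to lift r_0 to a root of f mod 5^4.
r_3 = 601 (mod 625)

Hensel: r_{i+1} = r_i − f(r_i)·(f′(r_i))^{-1} mod 5^{i+2}, f′(x) = 2x + 4. Iterate:
  r_0 = 1 (mod 5)
  r_1 = 1 (mod 25)
  r_2 = 101 (mod 125)
  r_3 = 601 (mod 625)
Final: r = 601 satisfies f(r) ≡ 0 mod 5^4.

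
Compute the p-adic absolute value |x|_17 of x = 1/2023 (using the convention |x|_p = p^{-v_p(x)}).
|1/2023|_17 = 289

Step 1 — compute v_17(x) by factoring powers of 17 out of the numerator and denominator: v_17(1/2023) = -2. Step 2 — apply |x|_p = p^{-v_p(x)} = 17^{2} = 289.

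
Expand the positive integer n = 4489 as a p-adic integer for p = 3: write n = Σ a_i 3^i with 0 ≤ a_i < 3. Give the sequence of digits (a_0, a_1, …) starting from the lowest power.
(a_0, a_1, …) = (1, 2, 0, 1, 1, 0, 0, 2)

Repeated division by 3 gives the digits low-to-high: 4489 = 1 + 2·3^1 + 1·3^3 + 1·3^4 + 2·3^7. Digit sequence: (1, 2, 0, 1, 1, 0, 0, 2).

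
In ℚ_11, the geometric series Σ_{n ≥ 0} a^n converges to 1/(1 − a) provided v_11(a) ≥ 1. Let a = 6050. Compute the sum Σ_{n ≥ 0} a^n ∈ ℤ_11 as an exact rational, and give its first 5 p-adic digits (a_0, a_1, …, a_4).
Σ a^n = 1/(1 − a) = -1/6049;  first 5 digits = (1, 0, 6, 4, 3)

v_11(a) = 2 ≥ 1, so the series converges in ℤ_11 to 1/(1 − a) = 1/(1 − 6050) = -1/6049. Expand this rational in ℤ_11: compute digits iteratively via d_i = x_i mod 11, x_{i+1} = (x_i − d_i)/11. The first 5 digits are (1, 0, 6, 4, 3).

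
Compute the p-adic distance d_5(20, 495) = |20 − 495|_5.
d_5(20, 495) = 1/25

Step 1 — x − y = 20 − 495 = -475. Step 2 — v_5(-475) = 2 (factor: -475 = −(5^2 · 19); the sign does not affect v_p). Step 3 — |x − y|_5 = 5^{-2} = 1/25.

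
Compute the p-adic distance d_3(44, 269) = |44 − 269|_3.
d_3(44, 269) = 1/9

Step 1 — x − y = 44 − 269 = -225. Step 2 — v_3(-225) = 2 (factor: -225 = −(3^2 · 25); the sign does not affect v_p). Step 3 — |x − y|_3 = 3^{-2} = 1/9.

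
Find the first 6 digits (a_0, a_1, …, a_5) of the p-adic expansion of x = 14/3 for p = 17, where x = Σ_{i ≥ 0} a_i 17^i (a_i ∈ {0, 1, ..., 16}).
(a_0, …, a_5) = (16, 5, 11, 5, 11, 5)

v_17(14/3) = 0 (numerator and denominator both coprime to 17), so x ∈ ℤ_17^×. Compute digits iteratively via a_i = x_i mod 17, x_{i+1} = (x_i − a_i)/17, with x_0 = x:
  x_0 = 14/3;  a_0 = 16;  x_1 = (x_0 − 16)/17 = -2/3
  x_1 = -2/3;  a_1 = 5;  x_2 = (x_1 − 5)/17 = -1/3
  x_2 = -1/3;  a_2 = 11;  x_3 = (x_2 − 11)/17 = -2/3
  x_3 = -2/3;  a_3 = 5;  x_4 = (x_3 − 5)/17 = -1/3
  x_4 = -1/3;  a_4 = 11;  x_5 = (x_4 − 11)/17 = -2/3
  x_5 = -2/3;  a_5 = 5;  x_6 = (x_5 − 5)/17 = -1/3
Digits: (16, 5, 11, 5, 11, 5).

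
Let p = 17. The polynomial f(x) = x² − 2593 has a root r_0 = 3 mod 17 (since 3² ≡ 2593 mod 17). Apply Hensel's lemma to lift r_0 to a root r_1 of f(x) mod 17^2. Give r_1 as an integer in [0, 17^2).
r_1 = 241 (mod 289)

Hensel's recurrence: r_{i+1} = r_i − f(r_i)·(f′(r_i))^{-1} mod 17^{i+2}, with f′(x) = 2x. Iterate:
  r_0 = 3 (mod 17)
  r_1 = 241 (mod 289)
Final: r_1 = 241, and one checks f(r_1) ≡ 0 mod 17^2.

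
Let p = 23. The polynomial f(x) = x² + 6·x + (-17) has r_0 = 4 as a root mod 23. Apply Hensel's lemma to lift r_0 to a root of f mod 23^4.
r_3 = 2534 (mod 279841)

Hensel: r_{i+1} = r_i − f(r_i)·(f′(r_i))^{-1} mod 23^{i+2}, f′(x) = 2x + 6. Iterate:
  r_0 = 4 (mod 23)
  r_1 = 418 (mod 529)
  r_2 = 2534 (mod 12167)
  r_3 = 2534 (mod 279841)
Final: r = 2534 satisfies f(r) ≡ 0 mod 23^4.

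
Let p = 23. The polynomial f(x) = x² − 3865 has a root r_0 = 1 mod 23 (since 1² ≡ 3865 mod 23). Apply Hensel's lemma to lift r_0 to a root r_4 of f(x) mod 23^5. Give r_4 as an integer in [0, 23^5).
r_4 = 3975781 (mod 6436343)

Hensel's recurrence: r_{i+1} = r_i − f(r_i)·(f′(r_i))^{-1} mod 23^{i+2}, with f′(x) = 2x. Iterate:
  r_0 = 1 (mod 23)
  r_1 = 346 (mod 529)
  r_2 = 9339 (mod 12167)
  r_3 = 58007 (mod 279841)
  r_4 = 3975781 (mod 6436343)
Final: r_4 = 3975781, and one checks f(r_4) ≡ 0 mod 23^5.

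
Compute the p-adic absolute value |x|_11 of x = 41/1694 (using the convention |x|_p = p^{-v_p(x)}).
|41/1694|_11 = 121

Step 1 — compute v_11(x) by factoring powers of 11 out of the numerator and denominator: v_11(41/1694) = -2. Step 2 — apply |x|_p = p^{-v_p(x)} = 11^{2} = 121.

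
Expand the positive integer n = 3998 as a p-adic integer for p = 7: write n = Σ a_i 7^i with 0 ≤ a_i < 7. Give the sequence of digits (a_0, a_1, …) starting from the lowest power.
(a_0, a_1, …) = (1, 4, 4, 4, 1)

Repeated division by 7 gives the digits low-to-high: 3998 = 1 + 4·7^1 + 4·7^2 + 4·7^3 + 1·7^4. Digit sequence: (1, 4, 4, 4, 1).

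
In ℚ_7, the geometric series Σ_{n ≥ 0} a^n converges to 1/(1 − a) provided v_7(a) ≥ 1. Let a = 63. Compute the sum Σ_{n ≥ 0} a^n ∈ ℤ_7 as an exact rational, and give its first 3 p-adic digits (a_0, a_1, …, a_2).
Σ a^n = 1/(1 − a) = -1/62;  first 3 digits = (1, 2, 5)

v_7(a) = 1 ≥ 1, so the series converges in ℤ_7 to 1/(1 − a) = 1/(1 − 63) = -1/62. Expand this rational in ℤ_7: compute digits iteratively via d_i = x_i mod 7, x_{i+1} = (x_i − d_i)/7. The first 3 digits are (1, 2, 5).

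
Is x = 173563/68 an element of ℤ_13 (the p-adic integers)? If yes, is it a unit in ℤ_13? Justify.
x ∈ ℤ_13 but not a unit; v_13(x) = 3 > 0

ℤ_13 = {x ∈ ℚ_13 : v_13(x) ≥ 0} and ℤ_13^× = {x ∈ ℤ_13 : v_13(x) = 0}. Here v_13(173563/68) = v_13(num) − v_13(den) = 3; compare against these criteria.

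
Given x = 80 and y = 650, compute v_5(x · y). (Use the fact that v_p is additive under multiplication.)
v_5(52000) = 3

v_p(x) = 1 (factor: 80 = 5^1 · 16); v_p(y) = 2 (factor: 650 = 5^2 · 26). Additivity: v_p(xy) = v_p(x) + v_p(y) = 1 + 2 = 3. (Direct check: xy = 52000 = 5^3 · (416).)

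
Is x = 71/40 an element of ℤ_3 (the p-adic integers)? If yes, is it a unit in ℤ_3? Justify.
x ∈ ℤ_3^× (unit); v_3(x) = 0

ℤ_3 = {x ∈ ℚ_3 : v_3(x) ≥ 0} and ℤ_3^× = {x ∈ ℤ_3 : v_3(x) = 0}. Here v_3(71/40) = v_3(num) − v_3(den) = 0; compare against these criteria.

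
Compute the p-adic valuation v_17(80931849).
v_17(80931849) = 5

v_17(n) is the largest exponent k such that 17^k divides n. Factor out: 80931849 = 17^5 · 57. (Sign doesn't affect v_p.) So v_17(80931849) = 5.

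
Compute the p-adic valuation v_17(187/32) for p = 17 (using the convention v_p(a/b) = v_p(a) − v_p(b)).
v_17(187/32) = 1

Factor powers of 17 from the numerator and denominator of the reduced fraction: 187 = 17^1 · 11 and 32 = 17^0 · 32. Apply v_p(a/b) = v_p(a) − v_p(b): v_17(187/32) = 1 − 0 = 1.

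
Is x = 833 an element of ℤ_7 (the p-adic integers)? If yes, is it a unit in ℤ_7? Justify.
x ∈ ℤ_7 but not a unit; v_7(x) = 2 > 0

ℤ_7 = {x ∈ ℚ_7 : v_7(x) ≥ 0} and ℤ_7^× = {x ∈ ℤ_7 : v_7(x) = 0}. Here v_7(833) = v_7(num) − v_7(den) = 2; compare against these criteria.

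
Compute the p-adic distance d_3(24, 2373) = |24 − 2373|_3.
d_3(24, 2373) = 1/81

Step 1 — x − y = 24 − 2373 = -2349. Step 2 — v_3(-2349) = 4 (factor: -2349 = −(3^4 · 29); the sign does not affect v_p). Step 3 — |x − y|_3 = 3^{-4} = 1/81.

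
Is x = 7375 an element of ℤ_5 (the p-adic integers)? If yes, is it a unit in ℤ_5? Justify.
x ∈ ℤ_5 but not a unit; v_5(x) = 3 > 0

ℤ_5 = {x ∈ ℚ_5 : v_5(x) ≥ 0} and ℤ_5^× = {x ∈ ℤ_5 : v_5(x) = 0}. Here v_5(7375) = v_5(num) − v_5(den) = 3; compare against these criteria.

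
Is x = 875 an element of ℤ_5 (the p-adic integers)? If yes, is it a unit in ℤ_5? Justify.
x ∈ ℤ_5 but not a unit; v_5(x) = 3 > 0

ℤ_5 = {x ∈ ℚ_5 : v_5(x) ≥ 0} and ℤ_5^× = {x ∈ ℤ_5 : v_5(x) = 0}. Here v_5(875) = v_5(num) − v_5(den) = 3; compare against these criteria.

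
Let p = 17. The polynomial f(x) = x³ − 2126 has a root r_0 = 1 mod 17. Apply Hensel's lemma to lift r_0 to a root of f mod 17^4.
r_3 = 74886 (mod 83521)

Hensel: r_{i+1} = r_i − f(r_i)/f′(r_i) mod 17^{i+2}, where f′(x) = 3x². Iterate:
  r_0 = 1 (mod 17)
  r_1 = 35 (mod 289)
  r_2 = 1191 (mod 4913)
  r_3 = 74886 (mod 83521)
Final: r = 74886 with f(r) ≡ 0 mod 17^4.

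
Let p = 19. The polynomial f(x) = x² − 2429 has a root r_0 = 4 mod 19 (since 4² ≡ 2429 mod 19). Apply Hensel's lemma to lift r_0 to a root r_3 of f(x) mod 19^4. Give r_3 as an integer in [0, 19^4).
r_3 = 41595 (mod 130321)

Hensel's recurrence: r_{i+1} = r_i − f(r_i)·(f′(r_i))^{-1} mod 19^{i+2}, with f′(x) = 2x. Iterate:
  r_0 = 4 (mod 19)
  r_1 = 80 (mod 361)
  r_2 = 441 (mod 6859)
  r_3 = 41595 (mod 130321)
Final: r_3 = 41595, and one checks f(r_3) ≡ 0 mod 19^4.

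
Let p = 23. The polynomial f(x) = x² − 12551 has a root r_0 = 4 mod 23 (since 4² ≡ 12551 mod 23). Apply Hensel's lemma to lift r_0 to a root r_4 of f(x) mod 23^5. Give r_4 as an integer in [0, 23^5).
r_4 = 4166983 (mod 6436343)

Hensel's recurrence: r_{i+1} = r_i − f(r_i)·(f′(r_i))^{-1} mod 23^{i+2}, with f′(x) = 2x. Iterate:
  r_0 = 4 (mod 23)
  r_1 = 50 (mod 529)
  r_2 = 5869 (mod 12167)
  r_3 = 249209 (mod 279841)
  r_4 = 4166983 (mod 6436343)
Final: r_4 = 4166983, and one checks f(r_4) ≡ 0 mod 23^5.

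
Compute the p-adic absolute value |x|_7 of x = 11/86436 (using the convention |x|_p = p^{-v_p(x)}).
|11/86436|_7 = 2401

Step 1 — compute v_7(x) by factoring powers of 7 out of the numerator and denominator: v_7(11/86436) = -4. Step 2 — apply |x|_p = p^{-v_p(x)} = 7^{4} = 2401.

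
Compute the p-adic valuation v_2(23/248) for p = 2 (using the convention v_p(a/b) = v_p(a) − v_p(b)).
v_2(23/248) = -3

Factor powers of 2 from the numerator and denominator of the reduced fraction: 23 = 2^0 · 23 and 248 = 2^3 · 31. Apply v_p(a/b) = v_p(a) − v_p(b): v_2(23/248) = 0 − 3 = -3.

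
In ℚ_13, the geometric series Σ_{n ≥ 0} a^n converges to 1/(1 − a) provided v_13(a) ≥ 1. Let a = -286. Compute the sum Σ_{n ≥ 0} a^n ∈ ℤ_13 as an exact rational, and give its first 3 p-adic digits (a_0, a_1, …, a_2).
Σ a^n = 1/(1 − a) = 1/287;  first 3 digits = (1, 4, 1)

v_13(a) = 1 ≥ 1, so the series converges in ℤ_13 to 1/(1 − a) = 1/(1 − (-286)) = 1/287. Expand this rational in ℤ_13: compute digits iteratively via d_i = x_i mod 13, x_{i+1} = (x_i − d_i)/13. The first 3 digits are (1, 4, 1).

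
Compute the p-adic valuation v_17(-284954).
v_17(-284954) = 3

v_17(n) is the largest exponent k such that 17^k divides n. Factor out: -284954 = -17^3 · 58. (Sign doesn't affect v_p.) So v_17(-284954) = 3.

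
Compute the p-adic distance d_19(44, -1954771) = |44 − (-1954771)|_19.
d_19(44, -1954771) = 1/130321

Step 1 — x − y = 44 − (-1954771) = 1954815. Step 2 — v_19(1954815) = 4 (factor: 1954815 = (19^4 · 15); the sign does not affect v_p). Step 3 — |x − y|_19 = 19^{-4} = 1/130321.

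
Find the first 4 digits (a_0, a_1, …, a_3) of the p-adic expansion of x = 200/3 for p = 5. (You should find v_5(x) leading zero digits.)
(a_0, …, a_3) = (0, 0, 1, 2)

v_5(200/3) = 2, so a_0 = ... = a_1 = 0. Factor out: x = 5^2 · u with u = 8/3 a unit in ℤ_5. Expand u iteratively via a_{v+i} = u_i mod 5, u_{i+1} = (u_i − a_{v+i})/5:
  u_0 = 8/3;  a_2 = 1;  u_1 = (u_0 − 1)/5 = 1/3
  u_1 = 1/3;  a_3 = 2;  u_2 = (u_1 − 2)/5 = -1/3
Digits: (0, 0, 1, 2).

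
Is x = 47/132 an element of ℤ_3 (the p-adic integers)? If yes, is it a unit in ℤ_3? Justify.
x ∉ ℤ_3 (v_3(x) = -1 < 0)

ℤ_3 = {x ∈ ℚ_3 : v_3(x) ≥ 0} and ℤ_3^× = {x ∈ ℤ_3 : v_3(x) = 0}. Here v_3(47/132) = v_3(num) − v_3(den) = -1; compare against these criteria.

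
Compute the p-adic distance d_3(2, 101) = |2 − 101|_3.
d_3(2, 101) = 1/9

Step 1 — x − y = 2 − 101 = -99. Step 2 — v_3(-99) = 2 (factor: -99 = −(3^2 · 11); the sign does not affect v_p). Step 3 — |x − y|_3 = 3^{-2} = 1/9.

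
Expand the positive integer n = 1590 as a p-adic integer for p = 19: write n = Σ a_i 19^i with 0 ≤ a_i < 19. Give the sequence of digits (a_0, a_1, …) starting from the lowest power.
(a_0, a_1, …) = (13, 7, 4)

Repeated division by 19 gives the digits low-to-high: 1590 = 13 + 7·19^1 + 4·19^2. Digit sequence: (13, 7, 4).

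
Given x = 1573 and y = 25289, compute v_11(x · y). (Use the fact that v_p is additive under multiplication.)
v_11(39779597) = 5

v_p(x) = 2 (factor: 1573 = 11^2 · 13); v_p(y) = 3 (factor: 25289 = 11^3 · 19). Additivity: v_p(xy) = v_p(x) + v_p(y) = 2 + 3 = 5. (Direct check: xy = 39779597 = 11^5 · (247).)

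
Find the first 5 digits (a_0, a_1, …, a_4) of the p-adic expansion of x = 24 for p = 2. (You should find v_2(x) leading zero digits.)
(a_0, …, a_4) = (0, 0, 0, 1, 1)

v_2(24) = 3, so a_0 = ... = a_2 = 0. Factor out: x = 2^3 · u with u = 3 a unit in ℤ_2. Expand u iteratively via a_{v+i} = u_i mod 2, u_{i+1} = (u_i − a_{v+i})/2:
  u_0 = 3;  a_3 = 1;  u_1 = (u_0 − 1)/2 = 1
  u_1 = 1;  a_4 = 1;  u_2 = (u_1 − 1)/2 = 0
Digits: (0, 0, 0, 1, 1).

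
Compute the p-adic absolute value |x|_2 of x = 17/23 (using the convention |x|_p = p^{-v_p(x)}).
|17/23|_2 = 1

Step 1 — compute v_2(x) by factoring powers of 2 out of the numerator and denominator: v_2(17/23) = 0. Step 2 — apply |x|_p = p^{-v_p(x)} = 2^{0} = 1.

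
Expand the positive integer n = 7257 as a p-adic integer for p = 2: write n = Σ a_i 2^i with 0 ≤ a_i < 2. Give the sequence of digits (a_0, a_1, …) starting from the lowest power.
(a_0, a_1, …) = (1, 0, 0, 1, 1, 0, 1, 0, 0, 0, 1, 1, 1)

Repeated division by 2 gives the digits low-to-high: 7257 = 1 + 1·2^3 + 1·2^4 + 1·2^6 + 1·2^10 + 1·2^11 + 1·2^12. Digit sequence: (1, 0, 0, 1, 1, 0, 1, 0, 0, 0, 1, 1, 1).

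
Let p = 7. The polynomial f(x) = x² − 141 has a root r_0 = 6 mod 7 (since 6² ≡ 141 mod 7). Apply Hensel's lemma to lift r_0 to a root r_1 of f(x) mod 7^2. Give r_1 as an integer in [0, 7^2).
r_1 = 27 (mod 49)

Hensel's recurrence: r_{i+1} = r_i − f(r_i)·(f′(r_i))^{-1} mod 7^{i+2}, with f′(x) = 2x. Iterate:
  r_0 = 6 (mod 7)
  r_1 = 27 (mod 49)
Final: r_1 = 27, and one checks f(r_1) ≡ 0 mod 7^2.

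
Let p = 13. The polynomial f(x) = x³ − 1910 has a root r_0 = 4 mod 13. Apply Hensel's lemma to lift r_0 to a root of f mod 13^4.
r_3 = 6894 (mod 28561)

Hensel: r_{i+1} = r_i − f(r_i)/f′(r_i) mod 13^{i+2}, where f′(x) = 3x². Iterate:
  r_0 = 4 (mod 13)
  r_1 = 134 (mod 169)
  r_2 = 303 (mod 2197)
  r_3 = 6894 (mod 28561)
Final: r = 6894 with f(r) ≡ 0 mod 13^4.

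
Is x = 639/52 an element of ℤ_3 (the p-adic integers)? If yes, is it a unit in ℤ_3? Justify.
x ∈ ℤ_3 but not a unit; v_3(x) = 2 > 0

ℤ_3 = {x ∈ ℚ_3 : v_3(x) ≥ 0} and ℤ_3^× = {x ∈ ℤ_3 : v_3(x) = 0}. Here v_3(639/52) = v_3(num) − v_3(den) = 2; compare against these criteria.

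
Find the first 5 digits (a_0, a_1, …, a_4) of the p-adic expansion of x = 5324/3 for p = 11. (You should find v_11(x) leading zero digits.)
(a_0, …, a_4) = (0, 0, 0, 5, 7)

v_11(5324/3) = 3, so a_0 = ... = a_2 = 0. Factor out: x = 11^3 · u with u = 4/3 a unit in ℤ_11. Expand u iteratively via a_{v+i} = u_i mod 11, u_{i+1} = (u_i − a_{v+i})/11:
  u_0 = 4/3;  a_3 = 5;  u_1 = (u_0 − 5)/11 = -1/3
  u_1 = -1/3;  a_4 = 7;  u_2 = (u_1 − 7)/11 = -2/3
Digits: (0, 0, 0, 5, 7).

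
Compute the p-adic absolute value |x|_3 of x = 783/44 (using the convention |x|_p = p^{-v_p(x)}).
|783/44|_3 = 1/27

Step 1 — compute v_3(x) by factoring powers of 3 out of the numerator and denominator: v_3(783/44) = 3. Step 2 — apply |x|_p = p^{-v_p(x)} = 3^{-3} = 1/27.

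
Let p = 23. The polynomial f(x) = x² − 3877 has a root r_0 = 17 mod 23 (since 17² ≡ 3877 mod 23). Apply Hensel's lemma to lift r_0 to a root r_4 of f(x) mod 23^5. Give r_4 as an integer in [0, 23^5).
r_4 = 905366 (mod 6436343)

Hensel's recurrence: r_{i+1} = r_i − f(r_i)·(f′(r_i))^{-1} mod 23^{i+2}, with f′(x) = 2x. Iterate:
  r_0 = 17 (mod 23)
  r_1 = 247 (mod 529)
  r_2 = 5008 (mod 12167)
  r_3 = 65843 (mod 279841)
  r_4 = 905366 (mod 6436343)
Final: r_4 = 905366, and one checks f(r_4) ≡ 0 mod 23^5.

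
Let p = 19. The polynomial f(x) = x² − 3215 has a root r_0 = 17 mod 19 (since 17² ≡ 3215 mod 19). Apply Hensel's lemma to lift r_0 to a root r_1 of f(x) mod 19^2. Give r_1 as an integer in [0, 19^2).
r_1 = 188 (mod 361)

Hensel's recurrence: r_{i+1} = r_i − f(r_i)·(f′(r_i))^{-1} mod 19^{i+2}, with f′(x) = 2x. Iterate:
  r_0 = 17 (mod 19)
  r_1 = 188 (mod 361)
Final: r_1 = 188, and one checks f(r_1) ≡ 0 mod 19^2.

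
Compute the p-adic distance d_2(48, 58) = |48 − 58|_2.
d_2(48, 58) = 1/2

Step 1 — x − y = 48 − 58 = -10. Step 2 — v_2(-10) = 1 (factor: -10 = −(2^1 · 5); the sign does not affect v_p). Step 3 — |x − y|_2 = 2^{-1} = 1/2.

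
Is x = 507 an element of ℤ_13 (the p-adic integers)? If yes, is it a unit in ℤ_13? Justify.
x ∈ ℤ_13 but not a unit; v_13(x) = 2 > 0

ℤ_13 = {x ∈ ℚ_13 : v_13(x) ≥ 0} and ℤ_13^× = {x ∈ ℤ_13 : v_13(x) = 0}. Here v_13(507) = v_13(num) − v_13(den) = 2; compare against these criteria.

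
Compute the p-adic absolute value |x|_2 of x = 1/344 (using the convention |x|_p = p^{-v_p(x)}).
|1/344|_2 = 8

Step 1 — compute v_2(x) by factoring powers of 2 out of the numerator and denominator: v_2(1/344) = -3. Step 2 — apply |x|_p = p^{-v_p(x)} = 2^{3} = 8.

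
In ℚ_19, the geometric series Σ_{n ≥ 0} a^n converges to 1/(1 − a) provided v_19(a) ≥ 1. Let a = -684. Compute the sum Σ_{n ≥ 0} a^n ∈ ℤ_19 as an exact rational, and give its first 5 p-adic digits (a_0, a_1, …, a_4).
Σ a^n = 1/(1 − a) = 1/685;  first 5 digits = (1, 2, 2, 0, 15)

v_19(a) = 1 ≥ 1, so the series converges in ℤ_19 to 1/(1 − a) = 1/(1 − (-684)) = 1/685. Expand this rational in ℤ_19: compute digits iteratively via d_i = x_i mod 19, x_{i+1} = (x_i − d_i)/19. The first 5 digits are (1, 2, 2, 0, 15).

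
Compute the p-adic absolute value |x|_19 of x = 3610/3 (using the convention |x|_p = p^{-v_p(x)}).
|3610/3|_19 = 1/361

Step 1 — compute v_19(x) by factoring powers of 19 out of the numerator and denominator: v_19(3610/3) = 2. Step 2 — apply |x|_p = p^{-v_p(x)} = 19^{-2} = 1/361.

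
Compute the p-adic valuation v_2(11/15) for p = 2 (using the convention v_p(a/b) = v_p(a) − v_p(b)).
v_2(11/15) = 0

Factor powers of 2 from the numerator and denominator of the reduced fraction: 11 = 2^0 · 11 and 15 = 2^0 · 15. Apply v_p(a/b) = v_p(a) − v_p(b): v_2(11/15) = 0 − 0 = 0.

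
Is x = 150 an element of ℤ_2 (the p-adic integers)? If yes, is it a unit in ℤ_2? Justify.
x ∈ ℤ_2 but not a unit; v_2(x) = 1 > 0

ℤ_2 = {x ∈ ℚ_2 : v_2(x) ≥ 0} and ℤ_2^× = {x ∈ ℤ_2 : v_2(x) = 0}. Here v_2(150) = v_2(num) − v_2(den) = 1; compare against these criteria.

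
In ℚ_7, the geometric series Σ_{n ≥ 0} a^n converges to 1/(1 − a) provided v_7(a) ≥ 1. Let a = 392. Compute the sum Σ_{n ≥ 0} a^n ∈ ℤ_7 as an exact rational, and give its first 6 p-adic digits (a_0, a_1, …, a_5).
Σ a^n = 1/(1 − a) = -1/391;  first 6 digits = (1, 0, 1, 1, 1, 2)

v_7(a) = 2 ≥ 1, so the series converges in ℤ_7 to 1/(1 − a) = 1/(1 − 392) = -1/391. Expand this rational in ℤ_7: compute digits iteratively via d_i = x_i mod 7, x_{i+1} = (x_i − d_i)/7. The first 6 digits are (1, 0, 1, 1, 1, 2).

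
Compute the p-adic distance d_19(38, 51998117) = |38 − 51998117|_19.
d_19(38, 51998117) = 1/2476099

Step 1 — x − y = 38 − 51998117 = -51998079. Step 2 — v_19(-51998079) = 5 (factor: -51998079 = −(19^5 · 21); the sign does not affect v_p). Step 3 — |x − y|_19 = 19^{-5} = 1/2476099.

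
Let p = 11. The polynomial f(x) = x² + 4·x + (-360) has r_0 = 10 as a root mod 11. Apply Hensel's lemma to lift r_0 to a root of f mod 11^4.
r_3 = 7501 (mod 14641)

Hensel: r_{i+1} = r_i − f(r_i)·(f′(r_i))^{-1} mod 11^{i+2}, f′(x) = 2x + 4. Iterate:
  r_0 = 10 (mod 11)
  r_1 = 120 (mod 121)
  r_2 = 846 (mod 1331)
  r_3 = 7501 (mod 14641)
Final: r = 7501 satisfies f(r) ≡ 0 mod 11^4.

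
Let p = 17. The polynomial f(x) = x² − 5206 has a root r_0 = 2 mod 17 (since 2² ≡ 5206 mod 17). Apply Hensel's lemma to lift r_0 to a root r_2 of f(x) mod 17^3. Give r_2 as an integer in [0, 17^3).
r_2 = 3759 (mod 4913)

Hensel's recurrence: r_{i+1} = r_i − f(r_i)·(f′(r_i))^{-1} mod 17^{i+2}, with f′(x) = 2x. Iterate:
  r_0 = 2 (mod 17)
  r_1 = 2 (mod 289)
  r_2 = 3759 (mod 4913)
Final: r_2 = 3759, and one checks f(r_2) ≡ 0 mod 17^3.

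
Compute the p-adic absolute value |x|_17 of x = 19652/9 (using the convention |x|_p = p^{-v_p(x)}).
|19652/9|_17 = 1/4913

Step 1 — compute v_17(x) by factoring powers of 17 out of the numerator and denominator: v_17(19652/9) = 3. Step 2 — apply |x|_p = p^{-v_p(x)} = 17^{-3} = 1/4913.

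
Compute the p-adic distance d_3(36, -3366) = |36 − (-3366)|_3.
d_3(36, -3366) = 1/243

Step 1 — x − y = 36 − (-3366) = 3402. Step 2 — v_3(3402) = 5 (factor: 3402 = (3^5 · 14); the sign does not affect v_p). Step 3 — |x − y|_3 = 3^{-5} = 1/243.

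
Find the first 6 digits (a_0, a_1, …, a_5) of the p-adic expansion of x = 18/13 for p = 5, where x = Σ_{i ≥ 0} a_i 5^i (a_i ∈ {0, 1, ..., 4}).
(a_0, …, a_5) = (1, 2, 0, 3, 4, 1)

v_5(18/13) = 0 (numerator and denominator both coprime to 5), so x ∈ ℤ_5^×. Compute digits iteratively via a_i = x_i mod 5, x_{i+1} = (x_i − a_i)/5, with x_0 = x:
  x_0 = 18/13;  a_0 = 1;  x_1 = (x_0 − 1)/5 = 1/13
  x_1 = 1/13;  a_1 = 2;  x_2 = (x_1 − 2)/5 = -5/13
  x_2 = -5/13;  a_2 = 0;  x_3 = (x_2 − 0)/5 = -1/13
  x_3 = -1/13;  a_3 = 3;  x_4 = (x_3 − 3)/5 = -8/13
  x_4 = -8/13;  a_4 = 4;  x_5 = (x_4 − 4)/5 = -12/13
  x_5 = -12/13;  a_5 = 1;  x_6 = (x_5 − 1)/5 = -5/13
Digits: (1, 2, 0, 3, 4, 1).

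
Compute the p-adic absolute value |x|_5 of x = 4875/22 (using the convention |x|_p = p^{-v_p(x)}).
|4875/22|_5 = 1/125

Step 1 — compute v_5(x) by factoring powers of 5 out of the numerator and denominator: v_5(4875/22) = 3. Step 2 — apply |x|_p = p^{-v_p(x)} = 5^{-3} = 1/125.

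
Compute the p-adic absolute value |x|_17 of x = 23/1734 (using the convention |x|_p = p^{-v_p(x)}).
|23/1734|_17 = 289

Step 1 — compute v_17(x) by factoring powers of 17 out of the numerator and denominator: v_17(23/1734) = -2. Step 2 — apply |x|_p = p^{-v_p(x)} = 17^{2} = 289.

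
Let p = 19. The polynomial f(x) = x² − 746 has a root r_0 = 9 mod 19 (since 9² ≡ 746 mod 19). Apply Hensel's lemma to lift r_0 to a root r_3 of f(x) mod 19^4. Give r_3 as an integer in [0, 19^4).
r_3 = 92843 (mod 130321)

Hensel's recurrence: r_{i+1} = r_i − f(r_i)·(f′(r_i))^{-1} mod 19^{i+2}, with f′(x) = 2x. Iterate:
  r_0 = 9 (mod 19)
  r_1 = 66 (mod 361)
  r_2 = 3676 (mod 6859)
  r_3 = 92843 (mod 130321)
Final: r_3 = 92843, and one checks f(r_3) ≡ 0 mod 19^4.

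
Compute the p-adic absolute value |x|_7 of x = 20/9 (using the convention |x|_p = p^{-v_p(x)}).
|20/9|_7 = 1

Step 1 — compute v_7(x) by factoring powers of 7 out of the numerator and denominator: v_7(20/9) = 0. Step 2 — apply |x|_p = p^{-v_p(x)} = 7^{0} = 1.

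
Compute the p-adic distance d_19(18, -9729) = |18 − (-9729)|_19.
d_19(18, -9729) = 1/361

Step 1 — x − y = 18 − (-9729) = 9747. Step 2 — v_19(9747) = 2 (factor: 9747 = (19^2 · 27); the sign does not affect v_p). Step 3 — |x − y|_19 = 19^{-2} = 1/361.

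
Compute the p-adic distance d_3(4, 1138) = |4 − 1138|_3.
d_3(4, 1138) = 1/81

Step 1 — x − y = 4 − 1138 = -1134. Step 2 — v_3(-1134) = 4 (factor: -1134 = −(3^4 · 14); the sign does not affect v_p). Step 3 — |x − y|_3 = 3^{-4} = 1/81.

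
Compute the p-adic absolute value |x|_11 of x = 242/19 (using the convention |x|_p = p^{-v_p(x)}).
|242/19|_11 = 1/121

Step 1 — compute v_11(x) by factoring powers of 11 out of the numerator and denominator: v_11(242/19) = 2. Step 2 — apply |x|_p = p^{-v_p(x)} = 11^{-2} = 1/121.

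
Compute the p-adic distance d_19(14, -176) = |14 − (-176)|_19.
d_19(14, -176) = 1/19

Step 1 — x − y = 14 − (-176) = 190. Step 2 — v_19(190) = 1 (factor: 190 = (19^1 · 10); the sign does not affect v_p). Step 3 — |x − y|_19 = 19^{-1} = 1/19.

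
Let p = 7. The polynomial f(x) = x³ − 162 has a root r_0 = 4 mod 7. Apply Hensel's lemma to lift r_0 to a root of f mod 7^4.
r_3 = 2307 (mod 2401)

Hensel: r_{i+1} = r_i − f(r_i)/f′(r_i) mod 7^{i+2}, where f′(x) = 3x². Iterate:
  r_0 = 4 (mod 7)
  r_1 = 4 (mod 49)
  r_2 = 249 (mod 343)
  r_3 = 2307 (mod 2401)
Final: r = 2307 with f(r) ≡ 0 mod 7^4.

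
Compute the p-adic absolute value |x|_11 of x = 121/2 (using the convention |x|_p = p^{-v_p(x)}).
|121/2|_11 = 1/121

Step 1 — compute v_11(x) by factoring powers of 11 out of the numerator and denominator: v_11(121/2) = 2. Step 2 — apply |x|_p = p^{-v_p(x)} = 11^{-2} = 1/121.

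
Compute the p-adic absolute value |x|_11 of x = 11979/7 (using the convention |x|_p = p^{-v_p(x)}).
|11979/7|_11 = 1/1331

Step 1 — compute v_11(x) by factoring powers of 11 out of the numerator and denominator: v_11(11979/7) = 3. Step 2 — apply |x|_p = p^{-v_p(x)} = 11^{-3} = 1/1331.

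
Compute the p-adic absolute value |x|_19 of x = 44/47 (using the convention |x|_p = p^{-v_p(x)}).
|44/47|_19 = 1

Step 1 — compute v_19(x) by factoring powers of 19 out of the numerator and denominator: v_19(44/47) = 0. Step 2 — apply |x|_p = p^{-v_p(x)} = 19^{0} = 1.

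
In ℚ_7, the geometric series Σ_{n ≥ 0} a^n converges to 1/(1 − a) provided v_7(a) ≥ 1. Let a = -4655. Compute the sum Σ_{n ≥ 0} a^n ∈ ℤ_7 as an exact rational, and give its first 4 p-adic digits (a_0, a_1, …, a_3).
Σ a^n = 1/(1 − a) = 1/4656;  first 4 digits = (1, 0, 3, 0)

v_7(a) = 2 ≥ 1, so the series converges in ℤ_7 to 1/(1 − a) = 1/(1 − (-4655)) = 1/4656. Expand this rational in ℤ_7: compute digits iteratively via d_i = x_i mod 7, x_{i+1} = (x_i − d_i)/7. The first 4 digits are (1, 0, 3, 0).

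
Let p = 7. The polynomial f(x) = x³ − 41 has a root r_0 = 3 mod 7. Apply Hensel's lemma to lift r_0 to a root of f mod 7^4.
r_3 = 1018 (mod 2401)

Hensel: r_{i+1} = r_i − f(r_i)/f′(r_i) mod 7^{i+2}, where f′(x) = 3x². Iterate:
  r_0 = 3 (mod 7)
  r_1 = 38 (mod 49)
  r_2 = 332 (mod 343)
  r_3 = 1018 (mod 2401)
Final: r = 1018 with f(r) ≡ 0 mod 7^4.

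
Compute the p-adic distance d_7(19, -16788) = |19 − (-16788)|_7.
d_7(19, -16788) = 1/16807

Step 1 — x − y = 19 − (-16788) = 16807. Step 2 — v_7(16807) = 5 (factor: 16807 = (7^5 · 1); the sign does not affect v_p). Step 3 — |x − y|_7 = 7^{-5} = 1/16807.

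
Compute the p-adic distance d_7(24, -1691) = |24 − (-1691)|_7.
d_7(24, -1691) = 1/343

Step 1 — x − y = 24 − (-1691) = 1715. Step 2 — v_7(1715) = 3 (factor: 1715 = (7^3 · 5); the sign does not affect v_p). Step 3 — |x − y|_7 = 7^{-3} = 1/343.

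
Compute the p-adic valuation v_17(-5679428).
v_17(-5679428) = 5

v_17(n) is the largest exponent k such that 17^k divides n. Factor out: -5679428 = -17^5 · 4. (Sign doesn't affect v_p.) So v_17(-5679428) = 5.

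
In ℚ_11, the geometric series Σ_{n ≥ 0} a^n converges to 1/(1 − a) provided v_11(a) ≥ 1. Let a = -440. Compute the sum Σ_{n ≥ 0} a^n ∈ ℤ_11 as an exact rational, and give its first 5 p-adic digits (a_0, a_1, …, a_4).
Σ a^n = 1/(1 − a) = 1/441;  first 5 digits = (1, 4, 1, 0, 6)

v_11(a) = 1 ≥ 1, so the series converges in ℤ_11 to 1/(1 − a) = 1/(1 − (-440)) = 1/441. Expand this rational in ℤ_11: compute digits iteratively via d_i = x_i mod 11, x_{i+1} = (x_i − d_i)/11. The first 5 digits are (1, 4, 1, 0, 6).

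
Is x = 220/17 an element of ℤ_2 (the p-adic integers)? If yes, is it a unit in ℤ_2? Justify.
x ∈ ℤ_2 but not a unit; v_2(x) = 2 > 0

ℤ_2 = {x ∈ ℚ_2 : v_2(x) ≥ 0} and ℤ_2^× = {x ∈ ℤ_2 : v_2(x) = 0}. Here v_2(220/17) = v_2(num) − v_2(den) = 2; compare against these criteria.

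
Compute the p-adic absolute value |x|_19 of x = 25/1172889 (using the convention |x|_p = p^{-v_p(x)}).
|25/1172889|_19 = 130321

Step 1 — compute v_19(x) by factoring powers of 19 out of the numerator and denominator: v_19(25/1172889) = -4. Step 2 — apply |x|_p = p^{-v_p(x)} = 19^{4} = 130321.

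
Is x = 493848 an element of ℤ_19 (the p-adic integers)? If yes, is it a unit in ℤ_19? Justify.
x ∈ ℤ_19 but not a unit; v_19(x) = 3 > 0

ℤ_19 = {x ∈ ℚ_19 : v_19(x) ≥ 0} and ℤ_19^× = {x ∈ ℤ_19 : v_19(x) = 0}. Here v_19(493848) = v_19(num) − v_19(den) = 3; compare against these criteria.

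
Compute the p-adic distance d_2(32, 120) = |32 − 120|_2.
d_2(32, 120) = 1/8

Step 1 — x − y = 32 − 120 = -88. Step 2 — v_2(-88) = 3 (factor: -88 = −(2^3 · 11); the sign does not affect v_p). Step 3 — |x − y|_2 = 2^{-3} = 1/8.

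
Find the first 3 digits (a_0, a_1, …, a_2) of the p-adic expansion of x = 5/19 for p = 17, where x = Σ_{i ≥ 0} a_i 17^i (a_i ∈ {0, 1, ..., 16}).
(a_0, …, a_2) = (11, 11, 2)

v_17(5/19) = 0 (numerator and denominator both coprime to 17), so x ∈ ℤ_17^×. Compute digits iteratively via a_i = x_i mod 17, x_{i+1} = (x_i − a_i)/17, with x_0 = x:
  x_0 = 5/19;  a_0 = 11;  x_1 = (x_0 − 11)/17 = -12/19
  x_1 = -12/19;  a_1 = 11;  x_2 = (x_1 − 11)/17 = -13/19
  x_2 = -13/19;  a_2 = 2;  x_3 = (x_2 − 2)/17 = -3/19
Digits: (11, 11, 2).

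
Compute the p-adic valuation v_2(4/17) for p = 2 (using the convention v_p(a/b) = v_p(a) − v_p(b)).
v_2(4/17) = 2

Factor powers of 2 from the numerator and denominator of the reduced fraction: 4 = 2^2 · 1 and 17 = 2^0 · 17. Apply v_p(a/b) = v_p(a) − v_p(b): v_2(4/17) = 2 − 0 = 2.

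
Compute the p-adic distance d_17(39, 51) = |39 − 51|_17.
d_17(39, 51) = 1

Step 1 — x − y = 39 − 51 = -12. Step 2 — v_17(-12) = 0 (factor: -12 = −(17^0 · 12); the sign does not affect v_p). Step 3 — |x − y|_17 = 17^{0} = 1.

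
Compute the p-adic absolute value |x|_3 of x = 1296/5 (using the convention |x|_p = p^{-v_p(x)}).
|1296/5|_3 = 1/81

Step 1 — compute v_3(x) by factoring powers of 3 out of the numerator and denominator: v_3(1296/5) = 4. Step 2 — apply |x|_p = p^{-v_p(x)} = 3^{-4} = 1/81.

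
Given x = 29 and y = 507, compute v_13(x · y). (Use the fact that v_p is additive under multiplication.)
v_13(14703) = 2

v_p(x) = 0 (factor: 29 = 13^0 · 29); v_p(y) = 2 (factor: 507 = 13^2 · 3). Additivity: v_p(xy) = v_p(x) + v_p(y) = 0 + 2 = 2. (Direct check: xy = 14703 = 13^2 · (87).)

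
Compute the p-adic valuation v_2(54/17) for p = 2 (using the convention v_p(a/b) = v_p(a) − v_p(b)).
v_2(54/17) = 1

Factor powers of 2 from the numerator and denominator of the reduced fraction: 54 = 2^1 · 27 and 17 = 2^0 · 17. Apply v_p(a/b) = v_p(a) − v_p(b): v_2(54/17) = 1 − 0 = 1.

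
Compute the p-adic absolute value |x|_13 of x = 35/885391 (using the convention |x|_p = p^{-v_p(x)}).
|35/885391|_13 = 28561

Step 1 — compute v_13(x) by factoring powers of 13 out of the numerator and denominator: v_13(35/885391) = -4. Step 2 — apply |x|_p = p^{-v_p(x)} = 13^{4} = 28561.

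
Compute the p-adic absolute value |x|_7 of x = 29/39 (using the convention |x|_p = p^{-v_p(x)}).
|29/39|_7 = 1

Step 1 — compute v_7(x) by factoring powers of 7 out of the numerator and denominator: v_7(29/39) = 0. Step 2 — apply |x|_p = p^{-v_p(x)} = 7^{0} = 1.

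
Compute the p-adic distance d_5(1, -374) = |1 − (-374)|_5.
d_5(1, -374) = 1/125

Step 1 — x − y = 1 − (-374) = 375. Step 2 — v_5(375) = 3 (factor: 375 = (5^3 · 3); the sign does not affect v_p). Step 3 — |x − y|_5 = 5^{-3} = 1/125.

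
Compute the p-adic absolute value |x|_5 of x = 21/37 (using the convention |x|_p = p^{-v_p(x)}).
|21/37|_5 = 1

Step 1 — compute v_5(x) by factoring powers of 5 out of the numerator and denominator: v_5(21/37) = 0. Step 2 — apply |x|_p = p^{-v_p(x)} = 5^{0} = 1.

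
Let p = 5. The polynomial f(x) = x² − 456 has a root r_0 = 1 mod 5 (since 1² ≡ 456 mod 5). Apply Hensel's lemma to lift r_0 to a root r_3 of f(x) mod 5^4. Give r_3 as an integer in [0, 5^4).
r_3 = 491 (mod 625)

Hensel's recurrence: r_{i+1} = r_i − f(r_i)·(f′(r_i))^{-1} mod 5^{i+2}, with f′(x) = 2x. Iterate:
  r_0 = 1 (mod 5)
  r_1 = 16 (mod 25)
  r_2 = 116 (mod 125)
  r_3 = 491 (mod 625)
Final: r_3 = 491, and one checks f(r_3) ≡ 0 mod 5^4.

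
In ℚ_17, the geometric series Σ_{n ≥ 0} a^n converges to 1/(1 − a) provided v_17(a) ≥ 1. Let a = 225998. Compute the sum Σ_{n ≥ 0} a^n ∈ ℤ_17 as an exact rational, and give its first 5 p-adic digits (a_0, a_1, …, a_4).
Σ a^n = 1/(1 − a) = -1/225997;  first 5 digits = (1, 0, 0, 12, 2)

v_17(a) = 3 ≥ 1, so the series converges in ℤ_17 to 1/(1 − a) = 1/(1 − 225998) = -1/225997. Expand this rational in ℤ_17: compute digits iteratively via d_i = x_i mod 17, x_{i+1} = (x_i − d_i)/17. The first 5 digits are (1, 0, 0, 12, 2).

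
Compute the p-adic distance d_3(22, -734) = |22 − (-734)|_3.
d_3(22, -734) = 1/27

Step 1 — x − y = 22 − (-734) = 756. Step 2 — v_3(756) = 3 (factor: 756 = (3^3 · 28); the sign does not affect v_p). Step 3 — |x − y|_3 = 3^{-3} = 1/27.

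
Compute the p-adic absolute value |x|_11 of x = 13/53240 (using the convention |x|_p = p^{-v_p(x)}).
|13/53240|_11 = 1331

Step 1 — compute v_11(x) by factoring powers of 11 out of the numerator and denominator: v_11(13/53240) = -3. Step 2 — apply |x|_p = p^{-v_p(x)} = 11^{3} = 1331.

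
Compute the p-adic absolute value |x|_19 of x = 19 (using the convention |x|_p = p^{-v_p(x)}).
|19|_19 = 1/19

Step 1 — compute v_19(x) by factoring powers of 19 out of the numerator and denominator: v_19(19) = 1. Step 2 — apply |x|_p = p^{-v_p(x)} = 19^{-1} = 1/19.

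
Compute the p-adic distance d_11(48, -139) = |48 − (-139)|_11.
d_11(48, -139) = 1/11

Step 1 — x − y = 48 − (-139) = 187. Step 2 — v_11(187) = 1 (factor: 187 = (11^1 · 17); the sign does not affect v_p). Step 3 — |x − y|_11 = 11^{-1} = 1/11.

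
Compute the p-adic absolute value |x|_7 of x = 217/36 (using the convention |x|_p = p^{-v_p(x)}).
|217/36|_7 = 1/7

Step 1 — compute v_7(x) by factoring powers of 7 out of the numerator and denominator: v_7(217/36) = 1. Step 2 — apply |x|_p = p^{-v_p(x)} = 7^{-1} = 1/7.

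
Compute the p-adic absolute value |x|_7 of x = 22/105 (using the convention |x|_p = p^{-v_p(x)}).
|22/105|_7 = 7

Step 1 — compute v_7(x) by factoring powers of 7 out of the numerator and denominator: v_7(22/105) = -1. Step 2 — apply |x|_p = p^{-v_p(x)} = 7^{1} = 7.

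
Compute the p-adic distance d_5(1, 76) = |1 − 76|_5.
d_5(1, 76) = 1/25

Step 1 — x − y = 1 − 76 = -75. Step 2 — v_5(-75) = 2 (factor: -75 = −(5^2 · 3); the sign does not affect v_p). Step 3 — |x − y|_5 = 5^{-2} = 1/25.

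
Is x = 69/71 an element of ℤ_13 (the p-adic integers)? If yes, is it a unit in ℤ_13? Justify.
x ∈ ℤ_13^× (unit); v_13(x) = 0

ℤ_13 = {x ∈ ℚ_13 : v_13(x) ≥ 0} and ℤ_13^× = {x ∈ ℤ_13 : v_13(x) = 0}. Here v_13(69/71) = v_13(num) − v_13(den) = 0; compare against these criteria.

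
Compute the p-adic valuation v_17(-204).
v_17(-204) = 1

v_17(n) is the largest exponent k such that 17^k divides n. Factor out: -204 = -17^1 · 12. (Sign doesn't affect v_p.) So v_17(-204) = 1.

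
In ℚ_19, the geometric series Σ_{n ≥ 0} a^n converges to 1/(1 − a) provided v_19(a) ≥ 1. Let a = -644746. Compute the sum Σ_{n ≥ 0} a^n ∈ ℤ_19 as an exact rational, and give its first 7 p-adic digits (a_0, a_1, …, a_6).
Σ a^n = 1/(1 − a) = 1/644747;  first 7 digits = (1, 0, 0, 1, 14, 18, 0)

v_19(a) = 3 ≥ 1, so the series converges in ℤ_19 to 1/(1 − a) = 1/(1 − (-644746)) = 1/644747. Expand this rational in ℤ_19: compute digits iteratively via d_i = x_i mod 19, x_{i+1} = (x_i − d_i)/19. The first 7 digits are (1, 0, 0, 1, 14, 18, 0).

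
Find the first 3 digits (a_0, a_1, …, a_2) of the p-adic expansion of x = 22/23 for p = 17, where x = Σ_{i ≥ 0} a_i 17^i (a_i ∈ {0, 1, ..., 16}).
(a_0, …, a_2) = (15, 11, 3)

v_17(22/23) = 0 (numerator and denominator both coprime to 17), so x ∈ ℤ_17^×. Compute digits iteratively via a_i = x_i mod 17, x_{i+1} = (x_i − a_i)/17, with x_0 = x:
  x_0 = 22/23;  a_0 = 15;  x_1 = (x_0 − 15)/17 = -19/23
  x_1 = -19/23;  a_1 = 11;  x_2 = (x_1 − 11)/17 = -16/23
  x_2 = -16/23;  a_2 = 3;  x_3 = (x_2 − 3)/17 = -5/23
Digits: (15, 11, 3).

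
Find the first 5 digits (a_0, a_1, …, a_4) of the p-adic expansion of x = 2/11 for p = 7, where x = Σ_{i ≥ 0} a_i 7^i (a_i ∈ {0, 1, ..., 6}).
(a_0, …, a_4) = (4, 2, 6, 1, 1)

v_7(2/11) = 0 (numerator and denominator both coprime to 7), so x ∈ ℤ_7^×. Compute digits iteratively via a_i = x_i mod 7, x_{i+1} = (x_i − a_i)/7, with x_0 = x:
  x_0 = 2/11;  a_0 = 4;  x_1 = (x_0 − 4)/7 = -6/11
  x_1 = -6/11;  a_1 = 2;  x_2 = (x_1 − 2)/7 = -4/11
  x_2 = -4/11;  a_2 = 6;  x_3 = (x_2 − 6)/7 = -10/11
  x_3 = -10/11;  a_3 = 1;  x_4 = (x_3 − 1)/7 = -3/11
  x_4 = -3/11;  a_4 = 1;  x_5 = (x_4 − 1)/7 = -2/11
Digits: (4, 2, 6, 1, 1).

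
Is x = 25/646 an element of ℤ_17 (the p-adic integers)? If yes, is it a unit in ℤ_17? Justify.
x ∉ ℤ_17 (v_17(x) = -1 < 0)

ℤ_17 = {x ∈ ℚ_17 : v_17(x) ≥ 0} and ℤ_17^× = {x ∈ ℤ_17 : v_17(x) = 0}. Here v_17(25/646) = v_17(num) − v_17(den) = -1; compare against these criteria.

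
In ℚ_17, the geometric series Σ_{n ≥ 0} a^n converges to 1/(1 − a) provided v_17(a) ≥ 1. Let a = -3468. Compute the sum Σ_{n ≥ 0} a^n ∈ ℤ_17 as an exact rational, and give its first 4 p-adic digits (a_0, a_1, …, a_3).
Σ a^n = 1/(1 − a) = 1/3469;  first 4 digits = (1, 0, 5, 16)

v_17(a) = 2 ≥ 1, so the series converges in ℤ_17 to 1/(1 − a) = 1/(1 − (-3468)) = 1/3469. Expand this rational in ℤ_17: compute digits iteratively via d_i = x_i mod 17, x_{i+1} = (x_i − d_i)/17. The first 4 digits are (1, 0, 5, 16).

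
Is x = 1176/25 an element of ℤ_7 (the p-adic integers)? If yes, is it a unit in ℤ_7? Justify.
x ∈ ℤ_7 but not a unit; v_7(x) = 2 > 0

ℤ_7 = {x ∈ ℚ_7 : v_7(x) ≥ 0} and ℤ_7^× = {x ∈ ℤ_7 : v_7(x) = 0}. Here v_7(1176/25) = v_7(num) − v_7(den) = 2; compare against these criteria.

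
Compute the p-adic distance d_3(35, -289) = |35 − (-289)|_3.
d_3(35, -289) = 1/81

Step 1 — x − y = 35 − (-289) = 324. Step 2 — v_3(324) = 4 (factor: 324 = (3^4 · 4); the sign does not affect v_p). Step 3 — |x − y|_3 = 3^{-4} = 1/81.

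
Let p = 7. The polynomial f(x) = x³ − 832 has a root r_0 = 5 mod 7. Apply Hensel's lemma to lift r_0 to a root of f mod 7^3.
r_2 = 117 (mod 343)

Hensel: r_{i+1} = r_i − f(r_i)/f′(r_i) mod 7^{i+2}, where f′(x) = 3x². Iterate:
  r_0 = 5 (mod 7)
  r_1 = 19 (mod 49)
  r_2 = 117 (mod 343)
Final: r = 117 with f(r) ≡ 0 mod 7^3.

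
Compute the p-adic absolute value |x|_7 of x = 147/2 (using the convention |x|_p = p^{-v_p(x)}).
|147/2|_7 = 1/49

Step 1 — compute v_7(x) by factoring powers of 7 out of the numerator and denominator: v_7(147/2) = 2. Step 2 — apply |x|_p = p^{-v_p(x)} = 7^{-2} = 1/49.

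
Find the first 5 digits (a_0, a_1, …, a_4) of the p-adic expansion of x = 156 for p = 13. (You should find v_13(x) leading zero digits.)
(a_0, …, a_4) = (0, 12, 0, 0, 0)

v_13(156) = 1, so a_0 = ... = a_0 = 0. Factor out: x = 13^1 · u with u = 12 a unit in ℤ_13. Expand u iteratively via a_{v+i} = u_i mod 13, u_{i+1} = (u_i − a_{v+i})/13:
  u_0 = 12;  a_1 = 12;  u_1 = (u_0 − 12)/13 = 0
  u_1 = 0;  a_2 = 0;  u_2 = (u_1 − 0)/13 = 0
  u_2 = 0;  a_3 = 0;  u_3 = (u_2 − 0)/13 = 0
  u_3 = 0;  a_4 = 0;  u_4 = (u_3 − 0)/13 = 0
Digits: (0, 12, 0, 0, 0).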